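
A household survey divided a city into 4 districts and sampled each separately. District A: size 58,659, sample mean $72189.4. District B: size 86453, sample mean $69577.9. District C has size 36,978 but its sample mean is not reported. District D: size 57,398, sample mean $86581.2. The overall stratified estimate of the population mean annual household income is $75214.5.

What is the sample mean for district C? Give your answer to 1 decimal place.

75547.8

Σ Nₕx̄ₕ = N·μ, so 36978·x̄_C = 239488·75214.5 − (58659·72189.4 + 86453·69577.9 + 57398·86581.2).
= 18012970176 − 15219363920.9 = 2793606255.1.
x̄_C = 2793606255.1 / 36978 = 75547.792... → 75547.8.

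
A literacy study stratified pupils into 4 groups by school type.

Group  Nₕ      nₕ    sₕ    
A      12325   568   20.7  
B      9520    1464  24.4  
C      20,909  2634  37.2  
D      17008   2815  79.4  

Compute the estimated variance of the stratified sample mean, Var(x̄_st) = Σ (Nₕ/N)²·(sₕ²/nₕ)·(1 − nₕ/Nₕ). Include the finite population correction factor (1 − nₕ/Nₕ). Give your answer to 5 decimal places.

0.24692

N = 59762. Term for each stratum: Wₕ²sₕ²/nₕ·(1−nₕ/Nₕ).
Var(x̄_st) = 0.03060734 + 0.00873262 + 0.05620960 + 0.15137000 = 0.24691956 → 0.24692.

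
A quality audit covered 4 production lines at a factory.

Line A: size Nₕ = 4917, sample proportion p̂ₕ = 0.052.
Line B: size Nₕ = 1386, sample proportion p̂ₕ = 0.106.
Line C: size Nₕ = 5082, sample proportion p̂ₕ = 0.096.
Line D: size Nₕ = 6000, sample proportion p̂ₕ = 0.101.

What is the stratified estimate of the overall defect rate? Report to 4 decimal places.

Wₕ = Nₕ/N with N = 17385: 0.2828, 0.0797, 0.2923, 0.3451.
p̂_st = 0.2828·0.052 + 0.0797·0.106 + 0.2923·0.096 + 0.3451·0.101 ≈ 0.086078... → 0.0861.

0.0861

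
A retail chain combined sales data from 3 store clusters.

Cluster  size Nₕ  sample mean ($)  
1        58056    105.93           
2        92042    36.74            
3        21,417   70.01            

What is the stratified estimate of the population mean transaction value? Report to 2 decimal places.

64.31

x̄_st = (Σ Nₕx̄ₕ) / (Σ Nₕ) = (58056·105.93 + 92042·36.74 + 21417·70.01) / 171515
= 11030899.33 / 171515 = 64.3145... → 64.31.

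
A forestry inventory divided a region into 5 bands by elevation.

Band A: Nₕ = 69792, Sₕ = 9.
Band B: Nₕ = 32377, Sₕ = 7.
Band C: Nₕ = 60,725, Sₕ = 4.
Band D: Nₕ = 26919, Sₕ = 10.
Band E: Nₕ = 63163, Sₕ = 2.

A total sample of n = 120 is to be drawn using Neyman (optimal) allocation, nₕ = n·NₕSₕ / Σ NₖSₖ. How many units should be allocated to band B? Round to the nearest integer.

18

A: NₕSₕ = 69792·9 = 628128
B: NₕSₕ = 32377·7 = 226639
C: NₕSₕ = 60725·4 = 242900
D: NₕSₕ = 26919·10 = 269190
E: NₕSₕ = 63163·2 = 126326
Σ NₕSₕ = 1493183.
n_B = 120·226639/1493183 = 18.214... → 18.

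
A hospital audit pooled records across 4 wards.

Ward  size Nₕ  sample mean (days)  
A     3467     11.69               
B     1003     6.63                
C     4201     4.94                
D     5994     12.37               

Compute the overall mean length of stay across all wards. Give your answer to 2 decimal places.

9.69

N = 3467 + 1003 + 4201 + 5994 = 14665.
Overall mean = Σ (Nₕ/N)·x̄ₕ — weight by population share, not a simple average.
Σ Nₕx̄ₕ = 3467·11.69 + 1003·6.63 + 4201·4.94 + 5994·12.37 = 40529.23 + 6649.89 + 20752.94 + 74145.78 = 142077.84.
Divide by N: 142077.84 / 14665 = 9.6882... → 9.69.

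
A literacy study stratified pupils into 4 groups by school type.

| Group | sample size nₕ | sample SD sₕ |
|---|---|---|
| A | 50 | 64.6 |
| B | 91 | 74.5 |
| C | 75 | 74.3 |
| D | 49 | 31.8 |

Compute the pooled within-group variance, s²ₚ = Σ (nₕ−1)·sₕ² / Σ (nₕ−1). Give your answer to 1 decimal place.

A: (50−1)·64.6² = 49·4173.16 = 204484.84
B: (91−1)·74.5² = 90·5550.25 = 499522.5
C: (75−1)·74.3² = 74·5520.49 = 408516.26
D: (49−1)·31.8² = 48·1011.24 = 48539.52
Numerator = 1161063.12; denominator = Σ(nₕ−1) = 261.
s²ₚ = 1161063.12/261 = 4448.518... → 4448.5.

4448.5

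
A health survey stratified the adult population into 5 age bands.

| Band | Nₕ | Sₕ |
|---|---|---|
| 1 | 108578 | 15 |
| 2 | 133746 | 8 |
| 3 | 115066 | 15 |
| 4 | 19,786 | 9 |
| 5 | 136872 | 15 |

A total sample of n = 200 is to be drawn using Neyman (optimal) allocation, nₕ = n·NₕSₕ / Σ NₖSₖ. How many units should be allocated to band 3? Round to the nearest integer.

52

Σ NₕSₕ = 108578·15 + 133746·8 + 115066·15 + 19786·9 + 136872·15 = 6655782.
Share for 3: 1725990/6655782 = 0.25932.
n_3 = 200 × 0.25932 = 51.864... → 52.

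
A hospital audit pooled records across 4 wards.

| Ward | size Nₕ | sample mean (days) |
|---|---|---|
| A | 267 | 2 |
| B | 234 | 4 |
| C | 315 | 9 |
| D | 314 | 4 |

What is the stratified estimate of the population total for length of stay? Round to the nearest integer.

5561

A: 267·2 = 534
B: 234·4 = 936
C: 315·9 = 2835
D: 314·4 = 1256
τ̂ = Σ Nₕx̄ₕ = 5561.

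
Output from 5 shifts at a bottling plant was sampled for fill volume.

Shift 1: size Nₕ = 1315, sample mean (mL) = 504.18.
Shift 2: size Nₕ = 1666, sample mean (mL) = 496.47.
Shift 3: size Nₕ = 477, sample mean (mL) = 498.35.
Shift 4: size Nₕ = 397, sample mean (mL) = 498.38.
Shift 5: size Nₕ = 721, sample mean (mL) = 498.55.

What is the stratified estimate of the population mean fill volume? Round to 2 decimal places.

N = 1315 + 1666 + 477 + 397 + 721 = 4576.
Overall mean = Σ (Nₕ/N)·x̄ₕ — weight by population share, not a simple average.
Σ Nₕx̄ₕ = 1315·504.18 + 1666·496.47 + 477·498.35 + 397·498.38 + 721·498.55 = 662996.7 + 827119.02 + 237712.95 + 197856.86 + 359454.55 = 2285140.08.
Divide by N: 2285140.08 / 4576 = 499.3750... → 499.38.

499.38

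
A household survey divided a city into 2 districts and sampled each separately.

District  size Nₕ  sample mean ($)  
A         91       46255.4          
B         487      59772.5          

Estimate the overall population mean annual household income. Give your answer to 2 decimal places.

57644.38

N = 578; weights Wₕ = Nₕ/N = (0.1574, 0.8426).
x̄_st = Σ Wₕ·x̄ₕ = 0.1574·46255.4 + 0.8426·59772.5 ≈ 57644.3753...
→ 57644.38.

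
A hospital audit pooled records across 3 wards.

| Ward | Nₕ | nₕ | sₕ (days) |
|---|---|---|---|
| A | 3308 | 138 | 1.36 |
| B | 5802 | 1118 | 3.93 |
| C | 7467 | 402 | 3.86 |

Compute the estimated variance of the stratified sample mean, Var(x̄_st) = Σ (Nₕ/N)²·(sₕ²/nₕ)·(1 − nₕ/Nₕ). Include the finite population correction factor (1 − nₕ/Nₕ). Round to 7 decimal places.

0.0089930

N = 16577; Wₕ = Nₕ/N.
ward A: (3308/16577)²·1.36²/138·(1 − 138/3308) = 0.0005114599
ward B: (5802/16577)²·3.93²/1118·(1 − 1118/5802) = 0.0013662370
ward C: (7467/16577)²·3.86²/402·(1 − 402/7467) = 0.0071153292
Sum = 0.0089930261 → 0.0089930.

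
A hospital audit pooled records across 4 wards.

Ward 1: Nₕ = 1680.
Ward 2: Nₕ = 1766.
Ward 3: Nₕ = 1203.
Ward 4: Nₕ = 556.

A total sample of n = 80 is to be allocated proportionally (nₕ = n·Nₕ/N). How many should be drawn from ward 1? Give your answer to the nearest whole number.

26

Share of ward 1 = 1680/5205 = 0.32277.
Allocate 80 × 0.32277 = 25.821... → 26.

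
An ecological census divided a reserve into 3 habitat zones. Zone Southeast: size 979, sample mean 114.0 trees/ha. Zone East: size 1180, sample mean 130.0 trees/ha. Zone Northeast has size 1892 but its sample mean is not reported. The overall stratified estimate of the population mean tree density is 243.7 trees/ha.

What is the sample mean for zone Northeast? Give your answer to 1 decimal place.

381.7

N = 979 + 1180 + 1892 = 4051.
Overall total = μ·N = 243.7·4051 = 987228.7.
Subtract the known strata: 979·114.0 + 1180·130.0 = 265006.
Remaining total for zone Northeast: 987228.7 − 265006 = 722222.7.
Divide by its size: 722222.7 / 1892 = 381.724... → 381.7.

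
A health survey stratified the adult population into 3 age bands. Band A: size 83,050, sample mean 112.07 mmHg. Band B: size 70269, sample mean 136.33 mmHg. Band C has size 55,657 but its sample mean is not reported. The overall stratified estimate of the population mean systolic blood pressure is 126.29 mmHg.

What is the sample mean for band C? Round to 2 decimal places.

134.83

N = 83050 + 70269 + 55657 = 208976.
Overall total = μ·N = 126.29·208976 = 26391579.04.
Subtract the known strata: 83050·112.07 + 70269·136.33 = 18887186.27.
Remaining total for band C: 26391579.04 − 18887186.27 = 7504392.77.
Divide by its size: 7504392.77 / 55657 = 134.8329... → 134.83.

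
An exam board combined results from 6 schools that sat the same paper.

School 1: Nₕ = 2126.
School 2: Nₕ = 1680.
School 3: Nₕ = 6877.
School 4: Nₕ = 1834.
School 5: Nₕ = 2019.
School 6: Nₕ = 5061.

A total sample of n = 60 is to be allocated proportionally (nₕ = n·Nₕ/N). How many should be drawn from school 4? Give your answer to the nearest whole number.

6

Share of school 4 = 1834/19597 = 0.09359.
Allocate 60 × 0.09359 = 5.615... → 6.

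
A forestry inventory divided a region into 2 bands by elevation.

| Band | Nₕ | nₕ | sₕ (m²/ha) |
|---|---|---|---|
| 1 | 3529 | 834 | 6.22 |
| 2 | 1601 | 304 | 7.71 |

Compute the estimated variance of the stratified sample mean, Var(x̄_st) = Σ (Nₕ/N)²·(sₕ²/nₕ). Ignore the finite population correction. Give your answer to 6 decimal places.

N = 5130; Wₕ = Nₕ/N.
band 1: (3529/5130)²·6.22²/834 = 0.021952466
band 2: (1601/5130)²·7.71²/304 = 0.019045093
Sum = 0.040997559 → 0.040998.

0.040998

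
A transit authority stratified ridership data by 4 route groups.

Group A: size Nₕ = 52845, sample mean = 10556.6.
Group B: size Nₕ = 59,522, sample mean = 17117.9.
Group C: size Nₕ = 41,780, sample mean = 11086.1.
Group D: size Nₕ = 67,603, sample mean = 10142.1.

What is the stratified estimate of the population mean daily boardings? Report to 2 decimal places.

12291.18

N = 221750; weights Wₕ = Nₕ/N = (0.2383, 0.2684, 0.1884, 0.3049).
x̄_st = Σ Wₕ·x̄ₕ = 0.2383·10556.6 + 0.2684·17117.9 + 0.1884·11086.1 + 0.3049·10142.1 ≈ 12291.1784...
→ 12291.18.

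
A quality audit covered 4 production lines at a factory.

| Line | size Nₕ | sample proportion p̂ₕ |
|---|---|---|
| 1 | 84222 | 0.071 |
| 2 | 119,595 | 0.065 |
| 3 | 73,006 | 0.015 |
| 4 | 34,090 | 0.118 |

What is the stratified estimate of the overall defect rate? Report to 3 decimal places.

0.061

N = 84222 + 119595 + 73006 + 34090 = 310913.
Overall proportion = Σ (Nₕ/N)·p̂ₕ.
Σ Nₕp̂ₕ = 5979.762 + 7773.675 + 1095.09 + 4022.62 = 18871.147.
18871.147 / 310913 = 0.06070... → 0.061.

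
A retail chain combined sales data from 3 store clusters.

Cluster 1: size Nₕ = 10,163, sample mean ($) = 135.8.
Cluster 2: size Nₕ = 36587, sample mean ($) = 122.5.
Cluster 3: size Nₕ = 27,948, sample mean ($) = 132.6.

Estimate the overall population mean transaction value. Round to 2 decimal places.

N = 74698; weights Wₕ = Nₕ/N = (0.1361, 0.4898, 0.3741).
x̄_st = Σ Wₕ·x̄ₕ = 0.1361·135.8 + 0.4898·122.5 + 0.3741·132.6 ≈ 128.0884...
→ 128.09.

128.09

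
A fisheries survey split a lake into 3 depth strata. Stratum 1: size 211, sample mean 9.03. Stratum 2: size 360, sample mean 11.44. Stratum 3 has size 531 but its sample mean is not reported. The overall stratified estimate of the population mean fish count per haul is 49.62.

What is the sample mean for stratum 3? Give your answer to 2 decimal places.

N = 211 + 360 + 531 = 1102.
Overall total = μ·N = 49.62·1102 = 54681.24.
Subtract the known strata: 211·9.03 + 360·11.44 = 6023.73.
Remaining total for stratum 3: 54681.24 − 6023.73 = 48657.51.
Divide by its size: 48657.51 / 531 = 91.6337... → 91.63.

91.63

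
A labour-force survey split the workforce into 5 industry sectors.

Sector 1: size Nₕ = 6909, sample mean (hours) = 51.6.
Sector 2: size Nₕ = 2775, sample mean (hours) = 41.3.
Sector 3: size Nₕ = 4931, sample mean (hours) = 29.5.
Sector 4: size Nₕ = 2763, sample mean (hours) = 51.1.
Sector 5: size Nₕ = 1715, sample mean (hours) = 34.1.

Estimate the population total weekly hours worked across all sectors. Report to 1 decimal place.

1: 6909·51.6 = 356504.4
2: 2775·41.3 = 114607.5
3: 4931·29.5 = 145464.5
4: 2763·51.1 = 141189.3
5: 1715·34.1 = 58481.5
τ̂ = Σ Nₕx̄ₕ = 816247.2.

816247.2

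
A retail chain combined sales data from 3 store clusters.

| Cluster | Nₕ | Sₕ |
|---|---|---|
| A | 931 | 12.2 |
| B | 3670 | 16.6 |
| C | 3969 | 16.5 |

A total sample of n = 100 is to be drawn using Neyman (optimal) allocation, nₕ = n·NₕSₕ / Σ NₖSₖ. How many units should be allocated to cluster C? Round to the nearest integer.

A: NₕSₕ = 931·12.2 = 11358.2
B: NₕSₕ = 3670·16.6 = 60922
C: NₕSₕ = 3969·16.5 = 65488.5
Σ NₕSₕ = 137768.7.
n_C = 100·65488.5/137768.7 = 47.535... → 48.

48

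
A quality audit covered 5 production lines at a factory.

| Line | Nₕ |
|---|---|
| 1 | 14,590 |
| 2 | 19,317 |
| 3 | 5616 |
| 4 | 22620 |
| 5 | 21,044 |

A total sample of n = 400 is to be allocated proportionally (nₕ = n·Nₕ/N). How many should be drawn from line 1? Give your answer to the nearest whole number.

70

N = 14590 + 19317 + 5616 + 22620 + 21044 = 83187.
n_1 = 400·14590/83187 = 70.155... → 70.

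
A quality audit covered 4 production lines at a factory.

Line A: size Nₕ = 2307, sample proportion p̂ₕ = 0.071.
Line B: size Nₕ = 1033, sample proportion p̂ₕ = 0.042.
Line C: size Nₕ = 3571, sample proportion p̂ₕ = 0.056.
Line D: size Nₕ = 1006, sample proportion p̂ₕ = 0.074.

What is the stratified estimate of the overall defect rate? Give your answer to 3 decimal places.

0.061

N = 2307 + 1033 + 3571 + 1006 = 7917.
Overall proportion = Σ (Nₕ/N)·p̂ₕ.
Σ Nₕp̂ₕ = 163.797 + 43.386 + 199.976 + 74.444 = 481.603.
481.603 / 7917 = 0.06083... → 0.061.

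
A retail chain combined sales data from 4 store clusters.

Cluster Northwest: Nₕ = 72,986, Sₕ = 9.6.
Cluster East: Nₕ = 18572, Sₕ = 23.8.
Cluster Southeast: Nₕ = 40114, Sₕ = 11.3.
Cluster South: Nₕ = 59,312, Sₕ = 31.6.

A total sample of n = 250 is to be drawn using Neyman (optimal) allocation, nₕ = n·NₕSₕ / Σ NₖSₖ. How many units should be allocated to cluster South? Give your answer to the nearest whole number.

Σ NₕSₕ = 72986·9.6 + 18572·23.8 + 40114·11.3 + 59312·31.6 = 3470226.6.
Share for South: 1874259.2/3470226.6 = 0.54010.
n_South = 250 × 0.54010 = 135.024... → 135.

135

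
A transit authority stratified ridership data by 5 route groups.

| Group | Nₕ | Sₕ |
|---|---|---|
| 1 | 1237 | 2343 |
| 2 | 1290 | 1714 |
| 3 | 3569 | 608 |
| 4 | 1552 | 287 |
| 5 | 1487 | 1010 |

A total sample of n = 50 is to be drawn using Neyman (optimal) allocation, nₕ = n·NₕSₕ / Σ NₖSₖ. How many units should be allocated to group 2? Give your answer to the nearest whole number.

1: NₕSₕ = 1237·2343 = 2898291
2: NₕSₕ = 1290·1714 = 2211060
3: NₕSₕ = 3569·608 = 2169952
4: NₕSₕ = 1552·287 = 445424
5: NₕSₕ = 1487·1010 = 1501870
Σ NₕSₕ = 9226597.
n_2 = 50·2211060/9226597 = 11.982... → 12.

12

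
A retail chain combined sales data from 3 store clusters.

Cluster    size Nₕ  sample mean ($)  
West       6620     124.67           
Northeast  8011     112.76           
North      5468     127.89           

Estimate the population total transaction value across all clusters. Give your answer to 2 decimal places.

2427938.28

West: 6620·124.67 = 825315.4
Northeast: 8011·112.76 = 903320.36
North: 5468·127.89 = 699302.52
τ̂ = Σ Nₕx̄ₕ = 2427938.28.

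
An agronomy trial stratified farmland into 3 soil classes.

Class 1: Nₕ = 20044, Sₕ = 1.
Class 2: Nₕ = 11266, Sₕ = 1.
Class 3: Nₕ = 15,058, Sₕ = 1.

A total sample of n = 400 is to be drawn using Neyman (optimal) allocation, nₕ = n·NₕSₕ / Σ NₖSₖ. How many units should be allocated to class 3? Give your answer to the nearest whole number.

Σ NₕSₕ = 20044·1 + 11266·1 + 15058·1 = 46368.
Share for 3: 15058/46368 = 0.32475.
n_3 = 400 × 0.32475 = 129.900... → 130.

130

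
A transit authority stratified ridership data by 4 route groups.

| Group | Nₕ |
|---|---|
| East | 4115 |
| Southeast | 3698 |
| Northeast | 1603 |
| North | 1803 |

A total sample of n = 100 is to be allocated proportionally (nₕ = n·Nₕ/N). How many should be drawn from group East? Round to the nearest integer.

37

Share of group East = 4115/11219 = 0.36679.
Allocate 100 × 0.36679 = 36.679... → 37.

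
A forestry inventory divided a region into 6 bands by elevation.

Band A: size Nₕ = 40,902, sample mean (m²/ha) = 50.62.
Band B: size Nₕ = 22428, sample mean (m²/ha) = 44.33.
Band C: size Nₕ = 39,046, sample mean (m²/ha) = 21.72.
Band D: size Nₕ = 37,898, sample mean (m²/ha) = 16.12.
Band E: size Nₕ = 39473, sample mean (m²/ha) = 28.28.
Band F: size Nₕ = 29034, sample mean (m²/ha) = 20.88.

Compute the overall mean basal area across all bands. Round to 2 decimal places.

N = 208781; weights Wₕ = Nₕ/N = (0.1959, 0.1074, 0.1870, 0.1815, 0.1891, 0.1391).
x̄_st = Σ Wₕ·x̄ₕ = 0.1959·50.62 + 0.1074·44.33 + 0.1870·21.72 + 0.1815·16.12 + 0.1891·28.28 + 0.1391·20.88 ≈ 29.9175...
→ 29.92.

29.92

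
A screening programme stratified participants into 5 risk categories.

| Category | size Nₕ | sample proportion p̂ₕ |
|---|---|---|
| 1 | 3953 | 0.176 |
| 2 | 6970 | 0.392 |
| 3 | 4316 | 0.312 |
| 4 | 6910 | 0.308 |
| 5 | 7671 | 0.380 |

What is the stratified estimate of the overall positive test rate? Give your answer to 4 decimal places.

N = 3953 + 6970 + 4316 + 6910 + 7671 = 29820.
Overall proportion = Σ (Nₕ/N)·p̂ₕ.
Σ Nₕp̂ₕ = 695.728 + 2732.24 + 1346.592 + 2128.28 + 2914.98 = 9817.82.
9817.82 / 29820 = 0.329236... → 0.3292.

0.3292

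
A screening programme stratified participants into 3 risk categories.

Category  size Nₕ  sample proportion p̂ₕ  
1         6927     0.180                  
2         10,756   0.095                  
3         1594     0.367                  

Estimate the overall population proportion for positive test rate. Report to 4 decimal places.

0.1480

Wₕ = Nₕ/N with N = 19277: 0.3593, 0.5580, 0.0827.
p̂_st = 0.3593·0.180 + 0.5580·0.095 + 0.0827·0.367 ≈ 0.148035... → 0.1480.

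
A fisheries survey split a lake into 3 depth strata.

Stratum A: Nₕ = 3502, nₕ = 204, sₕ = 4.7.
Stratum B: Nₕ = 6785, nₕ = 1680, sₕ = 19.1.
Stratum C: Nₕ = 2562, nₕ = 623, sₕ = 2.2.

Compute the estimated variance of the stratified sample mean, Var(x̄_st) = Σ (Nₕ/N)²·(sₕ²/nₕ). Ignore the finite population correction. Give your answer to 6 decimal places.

N = 12849. Term for each stratum: Wₕ²sₕ²/nₕ.
Var(x̄_st) = 0.008043761 + 0.060550607 + 0.000308871 = 0.068903239 → 0.068903.

0.068903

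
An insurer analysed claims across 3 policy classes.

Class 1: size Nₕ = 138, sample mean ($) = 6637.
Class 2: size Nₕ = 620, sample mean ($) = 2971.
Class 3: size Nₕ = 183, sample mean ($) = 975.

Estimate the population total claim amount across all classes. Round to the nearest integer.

2936351

1: 138·6637 = 915906
2: 620·2971 = 1842020
3: 183·975 = 178425
τ̂ = Σ Nₕx̄ₕ = 2936351.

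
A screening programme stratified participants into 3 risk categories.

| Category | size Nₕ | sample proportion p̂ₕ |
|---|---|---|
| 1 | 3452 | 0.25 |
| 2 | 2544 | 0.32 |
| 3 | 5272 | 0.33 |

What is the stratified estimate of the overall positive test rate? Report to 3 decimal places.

0.303

Wₕ = Nₕ/N with N = 11268: 0.3064, 0.2258, 0.4679.
p̂_st = 0.3064·0.25 + 0.2258·0.32 + 0.4679·0.33 ≈ 0.30323... → 0.303.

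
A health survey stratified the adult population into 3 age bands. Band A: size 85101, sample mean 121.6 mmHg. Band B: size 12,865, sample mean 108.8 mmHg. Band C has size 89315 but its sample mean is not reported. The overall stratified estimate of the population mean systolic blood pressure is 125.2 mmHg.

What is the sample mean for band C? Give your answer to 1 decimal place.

Σ Nₕx̄ₕ = N·μ, so 89315·x̄_C = 187281·125.2 − (85101·121.6 + 12865·108.8).
= 23447581.2 − 11747993.6 = 11699587.6.
x̄_C = 11699587.6 / 89315 = 130.992... → 131.0.

131.0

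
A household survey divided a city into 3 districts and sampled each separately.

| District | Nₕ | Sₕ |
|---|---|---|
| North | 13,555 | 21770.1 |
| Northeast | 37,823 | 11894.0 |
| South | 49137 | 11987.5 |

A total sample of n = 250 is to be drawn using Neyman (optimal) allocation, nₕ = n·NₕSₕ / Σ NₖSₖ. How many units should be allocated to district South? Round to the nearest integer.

110

Σ NₕSₕ = 13555·21770.1 + 37823·11894.0 + 49137·11987.5 = 1333990255.
Share for South: 589029787.5/1333990255 = 0.44155.
n_South = 250 × 0.44155 = 110.389... → 110.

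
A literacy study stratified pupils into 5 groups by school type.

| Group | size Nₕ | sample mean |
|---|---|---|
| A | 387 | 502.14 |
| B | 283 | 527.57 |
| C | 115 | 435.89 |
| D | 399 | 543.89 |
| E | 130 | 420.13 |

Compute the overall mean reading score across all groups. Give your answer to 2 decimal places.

N = 1314; weights Wₕ = Nₕ/N = (0.2945, 0.2154, 0.0875, 0.3037, 0.0989).
x̄_st = Σ Wₕ·x̄ₕ = 0.2945·502.14 + 0.2154·527.57 + 0.0875·435.89 + 0.3037·543.89 + 0.0989·420.13 ≈ 506.3827...
→ 506.38.

506.38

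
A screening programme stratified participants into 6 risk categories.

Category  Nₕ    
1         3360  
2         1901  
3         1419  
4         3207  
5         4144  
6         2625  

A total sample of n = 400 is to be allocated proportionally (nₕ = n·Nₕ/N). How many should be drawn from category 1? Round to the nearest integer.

81

N = 3360 + 1901 + 1419 + 3207 + 4144 + 2625 = 16656.
n_1 = 400·3360/16656 = 80.692... → 81.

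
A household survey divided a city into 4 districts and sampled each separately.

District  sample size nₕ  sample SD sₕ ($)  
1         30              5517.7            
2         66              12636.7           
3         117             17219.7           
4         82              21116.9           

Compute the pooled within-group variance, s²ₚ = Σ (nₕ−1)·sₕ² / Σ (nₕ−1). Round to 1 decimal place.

281025443.8

Degrees of freedom: 29 + 65 + 116 + 81 = 291.
Σ(nₕ−1)sₕ² = 29·30445013.29 + 65·159686186.89 + 116·296518068.09 + 81·445923465.61 = 81778404146.11.
s²ₚ = 81778404146.11 / 291 = 281025443.801... → 281025443.8.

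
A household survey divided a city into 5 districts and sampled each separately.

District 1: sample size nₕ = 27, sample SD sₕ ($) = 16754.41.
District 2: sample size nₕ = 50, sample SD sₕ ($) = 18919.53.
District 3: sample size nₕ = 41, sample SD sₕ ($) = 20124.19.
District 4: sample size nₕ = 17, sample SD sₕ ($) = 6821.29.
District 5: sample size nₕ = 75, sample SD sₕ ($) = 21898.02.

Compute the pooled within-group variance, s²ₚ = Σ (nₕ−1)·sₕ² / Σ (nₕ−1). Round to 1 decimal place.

376909621.3

1: (27−1)·16754.41² = 26·280710254.4481 = 7298466615.6506
2: (50−1)·18919.53² = 49·357948615.4209 = 17539482155.6241
3: (41−1)·20124.19² = 40·404983023.1561 = 16199320926.244
4: (17−1)·6821.29² = 16·46529997.2641 = 744479956.2256
5: (75−1)·21898.02² = 74·479523279.9204 = 35484722714.1096
Numerator = 77266472367.8539; denominator = Σ(nₕ−1) = 205.
s²ₚ = 77266472367.8539/205 = 376909621.307... → 376909621.3.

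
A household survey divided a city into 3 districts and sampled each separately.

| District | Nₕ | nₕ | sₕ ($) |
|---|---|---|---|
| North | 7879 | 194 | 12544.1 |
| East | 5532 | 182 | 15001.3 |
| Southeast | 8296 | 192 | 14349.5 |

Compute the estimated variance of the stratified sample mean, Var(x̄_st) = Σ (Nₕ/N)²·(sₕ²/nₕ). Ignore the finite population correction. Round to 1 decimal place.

N = 21707; Wₕ = Nₕ/N.
district North: (7879/21707)²·12544.1²/194 = 106861.1574
district East: (5532/21707)²·15001.3²/182 = 80306.5807
district Southeast: (8296/21707)²·14349.5²/192 = 156642.7081
Sum = 343810.4462 → 343810.4.

343810.4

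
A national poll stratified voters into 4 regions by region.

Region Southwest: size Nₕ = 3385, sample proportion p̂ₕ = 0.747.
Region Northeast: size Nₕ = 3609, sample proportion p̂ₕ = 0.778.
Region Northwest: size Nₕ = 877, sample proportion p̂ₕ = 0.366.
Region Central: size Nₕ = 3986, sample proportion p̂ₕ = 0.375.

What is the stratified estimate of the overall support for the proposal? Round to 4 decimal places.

0.6032

N = 3385 + 3609 + 877 + 3986 = 11857.
Overall proportion = Σ (Nₕ/N)·p̂ₕ.
Σ Nₕp̂ₕ = 2528.595 + 2807.802 + 320.982 + 1494.75 = 7152.129.
7152.129 / 11857 = 0.603199... → 0.6032.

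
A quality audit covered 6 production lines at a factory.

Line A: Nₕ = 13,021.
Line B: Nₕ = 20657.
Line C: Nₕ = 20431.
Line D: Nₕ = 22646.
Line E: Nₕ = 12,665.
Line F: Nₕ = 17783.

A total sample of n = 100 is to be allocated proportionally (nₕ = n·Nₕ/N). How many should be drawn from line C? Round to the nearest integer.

19

Share of line C = 20431/107203 = 0.19058.
Allocate 100 × 0.19058 = 19.058... → 19.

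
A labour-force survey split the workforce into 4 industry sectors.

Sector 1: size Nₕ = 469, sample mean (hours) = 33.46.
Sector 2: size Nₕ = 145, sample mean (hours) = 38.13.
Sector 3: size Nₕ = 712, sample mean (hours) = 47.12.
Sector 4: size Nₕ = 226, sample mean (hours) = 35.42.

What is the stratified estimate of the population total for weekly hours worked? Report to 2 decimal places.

Estimate total by summing Nₕ·x̄ₕ over strata.
469·33.46 + 145·38.13 + 712·47.12 + 226·35.42 = 15692.74 + 5528.85 + 33549.44 + 8004.92 = 62775.95.

62775.95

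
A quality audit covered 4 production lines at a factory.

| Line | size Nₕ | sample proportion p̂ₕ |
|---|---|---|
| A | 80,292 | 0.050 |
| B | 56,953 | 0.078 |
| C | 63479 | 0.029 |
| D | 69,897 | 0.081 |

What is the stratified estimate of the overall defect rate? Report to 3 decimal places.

N = 80292 + 56953 + 63479 + 69897 = 270621.
Overall proportion = Σ (Nₕ/N)·p̂ₕ.
Σ Nₕp̂ₕ = 4014.6 + 4442.334 + 1840.891 + 5661.657 = 15959.482.
15959.482 / 270621 = 0.05897... → 0.059.

0.059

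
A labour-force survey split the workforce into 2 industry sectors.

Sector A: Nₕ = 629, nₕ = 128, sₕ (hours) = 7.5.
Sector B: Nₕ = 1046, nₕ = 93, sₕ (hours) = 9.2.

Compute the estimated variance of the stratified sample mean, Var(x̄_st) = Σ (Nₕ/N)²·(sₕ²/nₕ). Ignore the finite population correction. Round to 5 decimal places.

N = 1675; Wₕ = Nₕ/N.
sector A: (629/1675)²·7.5²/128 = 0.06197039
sector B: (1046/1675)²·9.2²/93 = 0.35491671
Sum = 0.41688710 → 0.41689.

0.41689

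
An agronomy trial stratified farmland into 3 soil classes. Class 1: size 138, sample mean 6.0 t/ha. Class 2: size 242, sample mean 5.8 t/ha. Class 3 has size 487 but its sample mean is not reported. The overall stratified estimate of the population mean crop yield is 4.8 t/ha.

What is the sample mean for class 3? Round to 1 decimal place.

N = 138 + 242 + 487 = 867.
Overall total = μ·N = 4.8·867 = 4161.6.
Subtract the known strata: 138·6.0 + 242·5.8 = 2231.6.
Remaining total for class 3: 4161.6 − 2231.6 = 1930.
Divide by its size: 1930 / 487 = 3.963... → 4.0.

4.0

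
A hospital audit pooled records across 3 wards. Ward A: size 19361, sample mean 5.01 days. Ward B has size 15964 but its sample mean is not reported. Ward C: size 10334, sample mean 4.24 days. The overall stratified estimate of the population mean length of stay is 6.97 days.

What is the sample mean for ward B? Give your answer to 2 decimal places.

11.11

Σ Nₕx̄ₕ = N·μ, so 15964·x̄_B = 45659·6.97 − (19361·5.01 + 10334·4.24).
= 318243.23 − 140814.77 = 177428.46.
x̄_B = 177428.46 / 15964 = 11.1143... → 11.11.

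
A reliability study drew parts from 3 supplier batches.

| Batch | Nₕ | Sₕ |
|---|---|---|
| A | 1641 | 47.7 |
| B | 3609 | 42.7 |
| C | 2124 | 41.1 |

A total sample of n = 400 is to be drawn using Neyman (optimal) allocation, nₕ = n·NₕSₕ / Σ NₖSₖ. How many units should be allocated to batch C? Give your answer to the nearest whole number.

A: NₕSₕ = 1641·47.7 = 78275.7
B: NₕSₕ = 3609·42.7 = 154104.3
C: NₕSₕ = 2124·41.1 = 87296.4
Σ NₕSₕ = 319676.4.
n_C = 400·87296.4/319676.4 = 109.231... → 109.

109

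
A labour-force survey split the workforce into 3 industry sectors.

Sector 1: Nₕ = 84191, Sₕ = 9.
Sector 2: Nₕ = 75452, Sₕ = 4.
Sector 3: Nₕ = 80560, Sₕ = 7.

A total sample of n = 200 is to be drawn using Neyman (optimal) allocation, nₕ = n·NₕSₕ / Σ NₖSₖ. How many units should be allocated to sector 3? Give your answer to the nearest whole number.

1: NₕSₕ = 84191·9 = 757719
2: NₕSₕ = 75452·4 = 301808
3: NₕSₕ = 80560·7 = 563920
Σ NₕSₕ = 1623447.
n_3 = 200·563920/1623447 = 69.472... → 69.

69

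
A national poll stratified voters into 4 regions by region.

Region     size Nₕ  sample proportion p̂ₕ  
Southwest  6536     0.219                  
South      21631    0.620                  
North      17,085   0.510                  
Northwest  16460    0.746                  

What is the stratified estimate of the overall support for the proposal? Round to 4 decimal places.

Wₕ = Nₕ/N with N = 61712: 0.1059, 0.3505, 0.2769, 0.2667.
p̂_st = 0.1059·0.219 + 0.3505·0.620 + 0.2769·0.510 + 0.2667·0.746 ≈ 0.580683... → 0.5807.

0.5807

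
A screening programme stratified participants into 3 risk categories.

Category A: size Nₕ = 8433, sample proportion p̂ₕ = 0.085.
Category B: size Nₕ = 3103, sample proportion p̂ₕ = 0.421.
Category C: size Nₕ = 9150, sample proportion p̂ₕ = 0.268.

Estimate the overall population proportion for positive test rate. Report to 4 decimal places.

0.2163

Wₕ = Nₕ/N with N = 20686: 0.4077, 0.1500, 0.4423.
p̂_st = 0.4077·0.085 + 0.1500·0.421 + 0.4423·0.268 ≈ 0.216348... → 0.2163.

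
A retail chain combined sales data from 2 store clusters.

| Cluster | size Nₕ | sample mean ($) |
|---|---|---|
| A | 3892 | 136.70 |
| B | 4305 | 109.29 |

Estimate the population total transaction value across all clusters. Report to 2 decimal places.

1002529.85

Estimate total by summing Nₕ·x̄ₕ over strata.
3892·136.70 + 4305·109.29 = 532036.4 + 470493.45 = 1002529.85.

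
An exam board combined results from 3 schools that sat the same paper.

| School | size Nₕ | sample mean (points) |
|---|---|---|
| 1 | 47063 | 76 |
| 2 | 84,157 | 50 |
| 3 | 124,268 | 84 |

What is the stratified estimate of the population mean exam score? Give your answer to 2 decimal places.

N = 47063 + 84157 + 124268 = 255488.
The stratified mean weights each stratum mean by its population share Nₕ/N.
Σ Nₕx̄ₕ = 47063·76 + 84157·50 + 124268·84 = 3576788 + 4207850 + 10438512 = 18223150.
Divide by N: 18223150 / 255488 = 71.3268... → 71.33.

71.33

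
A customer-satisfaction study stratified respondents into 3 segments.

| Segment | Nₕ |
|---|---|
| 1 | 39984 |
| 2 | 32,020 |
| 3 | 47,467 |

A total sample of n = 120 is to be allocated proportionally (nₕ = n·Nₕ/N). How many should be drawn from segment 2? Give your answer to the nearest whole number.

32

Share of segment 2 = 32020/119471 = 0.26801.
Allocate 120 × 0.26801 = 32.162... → 32.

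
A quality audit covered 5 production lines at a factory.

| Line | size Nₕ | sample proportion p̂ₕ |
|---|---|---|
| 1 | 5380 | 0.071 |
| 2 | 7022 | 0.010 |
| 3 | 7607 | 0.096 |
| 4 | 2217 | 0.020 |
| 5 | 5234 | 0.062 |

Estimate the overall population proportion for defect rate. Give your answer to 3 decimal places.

0.056

N = 5380 + 7022 + 7607 + 2217 + 5234 = 27460.
Overall proportion = Σ (Nₕ/N)·p̂ₕ.
Σ Nₕp̂ₕ = 381.98 + 70.22 + 730.272 + 44.34 + 324.508 = 1551.32.
1551.32 / 27460 = 0.05649... → 0.056.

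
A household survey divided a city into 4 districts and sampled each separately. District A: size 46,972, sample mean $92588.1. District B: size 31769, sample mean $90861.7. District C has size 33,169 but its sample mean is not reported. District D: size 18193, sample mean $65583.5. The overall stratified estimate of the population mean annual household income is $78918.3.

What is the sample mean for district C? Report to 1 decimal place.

55434.7

N = 46972 + 31769 + 33169 + 18193 = 130103.
Overall total = μ·N = 78918.3·130103 = 10267507584.9.
Subtract the known strata: 46972·92588.1 + 31769·90861.7 + 18193·65583.5 = 8428794196.
Remaining total for district C: 10267507584.9 − 8428794196 = 1838713388.9.
Divide by its size: 1838713388.9 / 33169 = 55434.695... → 55434.7.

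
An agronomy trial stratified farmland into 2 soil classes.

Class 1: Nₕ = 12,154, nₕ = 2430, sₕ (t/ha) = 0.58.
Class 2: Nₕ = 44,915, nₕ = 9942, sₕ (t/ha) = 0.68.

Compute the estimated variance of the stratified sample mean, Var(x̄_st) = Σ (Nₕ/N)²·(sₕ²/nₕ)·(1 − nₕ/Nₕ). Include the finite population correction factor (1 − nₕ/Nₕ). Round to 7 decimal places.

0.0000275

N = 57069. Term for each stratum: Wₕ²sₕ²/nₕ·(1−nₕ/Nₕ).
Var(x̄_st) = 0.0000050236 + 0.0000224320 = 0.0000274556 → 0.0000275.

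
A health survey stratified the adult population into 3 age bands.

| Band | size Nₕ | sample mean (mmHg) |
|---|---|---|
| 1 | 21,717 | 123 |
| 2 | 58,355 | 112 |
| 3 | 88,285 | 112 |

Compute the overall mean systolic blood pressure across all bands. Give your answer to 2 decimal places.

113.42

N = 168357; weights Wₕ = Nₕ/N = (0.1290, 0.3466, 0.5244).
x̄_st = Σ Wₕ·x̄ₕ = 0.1290·123 + 0.3466·112 + 0.5244·112 ≈ 113.4189...
→ 113.42.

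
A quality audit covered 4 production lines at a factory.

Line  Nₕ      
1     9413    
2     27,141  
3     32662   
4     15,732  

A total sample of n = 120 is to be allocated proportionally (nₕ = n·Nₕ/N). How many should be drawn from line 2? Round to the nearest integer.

N = 9413 + 27141 + 32662 + 15732 = 84948.
n_2 = 120·27141/84948 = 38.340... → 38.

38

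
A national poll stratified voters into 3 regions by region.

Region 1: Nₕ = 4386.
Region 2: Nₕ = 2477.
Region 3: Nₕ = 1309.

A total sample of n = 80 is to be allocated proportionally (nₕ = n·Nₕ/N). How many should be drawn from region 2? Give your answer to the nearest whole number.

Share of region 2 = 2477/8172 = 0.30311.
Allocate 80 × 0.30311 = 24.249... → 24.

24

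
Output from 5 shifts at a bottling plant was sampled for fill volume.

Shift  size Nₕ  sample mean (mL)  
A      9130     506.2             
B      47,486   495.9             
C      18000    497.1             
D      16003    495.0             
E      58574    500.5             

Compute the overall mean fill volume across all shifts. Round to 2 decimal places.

x̄_st = (Σ Nₕx̄ₕ) / (Σ Nₕ) = (9130·506.2 + 47486·495.9 + 18000·497.1 + 16003·495.0 + 58574·500.5) / 149193
= 74355485.4 / 149193 = 498.3845... → 498.38.

498.38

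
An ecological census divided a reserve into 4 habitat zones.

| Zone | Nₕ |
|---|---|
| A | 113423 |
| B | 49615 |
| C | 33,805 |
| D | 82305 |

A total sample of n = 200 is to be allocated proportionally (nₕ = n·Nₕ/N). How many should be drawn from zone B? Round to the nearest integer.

N = 113423 + 49615 + 33805 + 82305 = 279148.
n_B = 200·49615/279148 = 35.547... → 36.

36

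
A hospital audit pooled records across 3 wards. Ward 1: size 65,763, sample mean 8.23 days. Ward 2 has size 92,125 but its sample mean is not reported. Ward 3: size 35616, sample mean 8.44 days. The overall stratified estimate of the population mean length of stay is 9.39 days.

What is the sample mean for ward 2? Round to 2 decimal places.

N = 65763 + 92125 + 35616 = 193504.
Overall total = μ·N = 9.39·193504 = 1817002.56.
Subtract the known strata: 65763·8.23 + 35616·8.44 = 841828.53.
Remaining total for ward 2: 1817002.56 − 841828.53 = 975174.03.
Divide by its size: 975174.03 / 92125 = 10.5853... → 10.59.

10.59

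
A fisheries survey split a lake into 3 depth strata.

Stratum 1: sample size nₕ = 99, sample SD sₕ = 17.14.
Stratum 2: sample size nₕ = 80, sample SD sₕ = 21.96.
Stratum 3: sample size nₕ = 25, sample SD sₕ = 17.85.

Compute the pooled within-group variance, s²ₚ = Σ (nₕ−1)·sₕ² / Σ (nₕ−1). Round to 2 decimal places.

1: (99−1)·17.14² = 98·293.7796 = 28790.4008
2: (80−1)·21.96² = 79·482.2416 = 38097.0864
3: (25−1)·17.85² = 24·318.6225 = 7646.94
Numerator = 74534.4272; denominator = Σ(nₕ−1) = 201.
s²ₚ = 74534.4272/201 = 370.8180... → 370.82.

370.82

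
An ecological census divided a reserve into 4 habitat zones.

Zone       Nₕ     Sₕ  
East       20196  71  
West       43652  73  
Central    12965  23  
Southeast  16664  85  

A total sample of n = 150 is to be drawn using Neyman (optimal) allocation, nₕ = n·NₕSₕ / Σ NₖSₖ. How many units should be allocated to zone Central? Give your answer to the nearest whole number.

East: NₕSₕ = 20196·71 = 1433916
West: NₕSₕ = 43652·73 = 3186596
Central: NₕSₕ = 12965·23 = 298195
Southeast: NₕSₕ = 16664·85 = 1416440
Σ NₕSₕ = 6335147.
n_Central = 150·298195/6335147 = 7.060... → 7.

7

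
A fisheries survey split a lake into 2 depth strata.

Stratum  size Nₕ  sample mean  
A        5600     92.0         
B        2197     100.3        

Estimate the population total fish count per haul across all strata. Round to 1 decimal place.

A: 5600·92.0 = 515200
B: 2197·100.3 = 220359.1
τ̂ = Σ Nₕx̄ₕ = 735559.1.

735559.1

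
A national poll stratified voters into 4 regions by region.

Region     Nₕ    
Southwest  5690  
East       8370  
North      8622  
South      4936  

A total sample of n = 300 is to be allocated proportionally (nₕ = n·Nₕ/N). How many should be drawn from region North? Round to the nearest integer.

94

N = 5690 + 8370 + 8622 + 4936 = 27618.
n_North = 300·8622/27618 = 93.656... → 94.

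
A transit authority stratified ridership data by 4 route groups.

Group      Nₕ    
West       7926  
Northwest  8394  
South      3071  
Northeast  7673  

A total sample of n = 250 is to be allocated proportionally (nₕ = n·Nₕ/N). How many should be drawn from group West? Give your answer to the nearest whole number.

73

N = 7926 + 8394 + 3071 + 7673 = 27064.
n_West = 250·7926/27064 = 73.215... → 73.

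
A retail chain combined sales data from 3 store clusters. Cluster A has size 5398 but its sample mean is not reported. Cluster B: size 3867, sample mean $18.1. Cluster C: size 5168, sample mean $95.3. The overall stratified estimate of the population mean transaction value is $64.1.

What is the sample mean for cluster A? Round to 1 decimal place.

Σ Nₕx̄ₕ = N·μ, so 5398·x̄_A = 14433·64.1 − (3867·18.1 + 5168·95.3).
= 925155.3 − 562503.1 = 362652.2.
x̄_A = 362652.2 / 5398 = 67.183... → 67.2.

67.2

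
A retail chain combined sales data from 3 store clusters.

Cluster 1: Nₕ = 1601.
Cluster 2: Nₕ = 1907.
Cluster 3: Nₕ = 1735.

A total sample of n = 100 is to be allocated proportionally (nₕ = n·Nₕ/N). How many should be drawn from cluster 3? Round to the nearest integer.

33

N = 1601 + 1907 + 1735 = 5243.
n_3 = 100·1735/5243 = 33.092... → 33.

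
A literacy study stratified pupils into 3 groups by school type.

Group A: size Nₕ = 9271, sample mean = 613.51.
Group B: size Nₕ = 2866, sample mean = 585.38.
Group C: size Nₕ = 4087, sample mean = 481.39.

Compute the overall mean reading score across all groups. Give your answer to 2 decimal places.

575.26

x̄_st = (Σ Nₕx̄ₕ) / (Σ Nₕ) = (9271·613.51 + 2866·585.38 + 4087·481.39) / 16224
= 9332991.22 / 16224 = 575.2583... → 575.26.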